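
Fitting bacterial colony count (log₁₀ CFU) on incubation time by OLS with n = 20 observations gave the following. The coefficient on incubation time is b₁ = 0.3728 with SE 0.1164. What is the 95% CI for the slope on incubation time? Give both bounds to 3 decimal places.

(0.128, 0.617)

df = n − 2 = 20 − 2 = 18.
t* = t_{0.025, 18} = 2.100922.
Margin = t* × SE = 2.100922 × 0.1164 = 0.24455.
CI: 0.3728 ± 0.24455 → (0.128, 0.617).
With 95% confidence, each one-unit increase in incubation time is associated with a change of between 0.128 and 0.617 log₁₀ CFU in bacterial colony count.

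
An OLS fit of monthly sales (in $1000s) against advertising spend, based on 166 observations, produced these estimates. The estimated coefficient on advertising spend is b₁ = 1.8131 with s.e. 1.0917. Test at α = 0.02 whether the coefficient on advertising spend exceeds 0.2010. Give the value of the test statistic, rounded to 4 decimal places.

t = 1.4767

H₀: β₁ = 0.2010 vs H₁: β₁ > 0.2010.
t = (b₁ − β₁⁰)/SE = (1.8131 − 0.2010) / 1.0917 = 1.4767.
df = n − 2 = 166 − 2 = 164.
One-sided p ≈ 0.0708, which is ≥ 0.02, so fail to reject H₀.
The data do not give significant evidence that the true slope on advertising spend exceeds 0.2010 $1000s per unit.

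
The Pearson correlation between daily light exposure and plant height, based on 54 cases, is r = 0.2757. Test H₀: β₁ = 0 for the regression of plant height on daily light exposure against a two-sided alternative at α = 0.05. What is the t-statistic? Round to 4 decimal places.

t = 2.0683

t = r·√(n − 2)/√(1 − r²) = 0.2757·√52/√0.92399 = 2.0683.
df = n − 2 = 52.
Two-sided p ≈ 0.0436, which is < 0.05, so reject H₀.
There is evidence of a linear association between daily light exposure and plant height.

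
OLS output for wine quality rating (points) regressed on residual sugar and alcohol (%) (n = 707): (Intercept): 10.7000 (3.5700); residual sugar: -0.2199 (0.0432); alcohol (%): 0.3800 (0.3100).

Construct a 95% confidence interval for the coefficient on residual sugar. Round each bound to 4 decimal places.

Read off: b = -0.2199, SE = 0.0432 for residual sugar.
df = n − k − 1 = 707 − 2 − 1 = 704.
t* = t_{0.025, 704} = 1.963339.
Margin = t* × SE = 1.963339 × 0.0432 = 0.084816.
CI: -0.2199 ± 0.084816 → (-0.3047, -0.1351).

(-0.3047, -0.1351)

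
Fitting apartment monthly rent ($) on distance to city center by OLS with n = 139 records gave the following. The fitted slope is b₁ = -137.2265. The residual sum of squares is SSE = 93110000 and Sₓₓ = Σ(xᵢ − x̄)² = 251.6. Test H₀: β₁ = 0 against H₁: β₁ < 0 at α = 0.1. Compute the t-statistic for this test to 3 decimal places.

MSE = SSE/(n − 2) = 93110000/137 = 679635.
SE(b₁) = √(MSE/Sₓₓ) = √(679635/251.6) = 51.9736.
t = -137.2265 / 51.9736 = -2.640.
df = n − 2 = 137.
One-sided p ≈ 0.0046, which is < 0.1, so reject H₀.
There is evidence that the true slope on distance to city center is negative.

t = -2.640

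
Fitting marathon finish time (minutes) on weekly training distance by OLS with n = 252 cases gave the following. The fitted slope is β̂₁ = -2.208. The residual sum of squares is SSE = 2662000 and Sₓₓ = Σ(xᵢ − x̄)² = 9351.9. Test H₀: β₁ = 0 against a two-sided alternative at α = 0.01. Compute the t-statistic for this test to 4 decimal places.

t = -2.0693

MSE = SSE/(n − 2) = 2662000/250 = 10648.
SE(β̂₁) = √(MSE/Sₓₓ) = √(10648/9351.9) = 1.06705.
t = -2.208 / 1.06705 = -2.0693.
df = n − 2 = 250.
Two-sided p ≈ 0.0395, which is ≥ 0.01, so fail to reject H₀.
The data do not give significant evidence of an association between weekly training distance and marathon finish time.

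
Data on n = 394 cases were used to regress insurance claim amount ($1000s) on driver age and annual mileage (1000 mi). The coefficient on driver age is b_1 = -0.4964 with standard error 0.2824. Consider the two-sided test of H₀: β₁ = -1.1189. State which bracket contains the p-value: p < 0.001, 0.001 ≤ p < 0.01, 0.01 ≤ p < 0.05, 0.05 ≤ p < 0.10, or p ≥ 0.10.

t = (-0.4964 − (-1.1189)) / 0.2824 = 2.204.
df = n − k − 1 = 394 − 2 − 1 = 391.
Two-sided p = 2·P(T_{391} > |t|) ≈ 0.0281.
So 0.01 ≤ p < 0.05.

0.01 ≤ p < 0.05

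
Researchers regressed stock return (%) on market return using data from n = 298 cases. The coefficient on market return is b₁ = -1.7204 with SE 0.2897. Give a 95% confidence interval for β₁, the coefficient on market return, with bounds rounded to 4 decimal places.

(-2.2905, -1.1503)

df = n − 2 = 298 − 2 = 296.
t* = t_{0.025, 296} = 1.968011.
Margin = t* × SE = 1.968011 × 0.2897 = 0.570133.
CI: -1.7204 ± 0.570133 → (-2.2905, -1.1503).
With 95% confidence, each one-unit increase in market return is associated with a change of between -2.2905 and -1.1503 % in stock return.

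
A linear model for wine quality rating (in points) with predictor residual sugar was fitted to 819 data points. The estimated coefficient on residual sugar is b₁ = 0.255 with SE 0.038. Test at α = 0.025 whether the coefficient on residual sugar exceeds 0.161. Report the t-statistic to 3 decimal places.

t = 2.474

H₀: β₁ = 0.161 vs H₁: β₁ > 0.161.
t = (b₁ − β₁⁰)/SE = (0.255 − 0.161) / 0.038 = 2.474.
df = n − 2 = 819 − 2 = 817.
One-sided p ≈ 0.0068, which is < 0.025, so reject H₀.
There is evidence that the true slope on residual sugar exceeds 0.161 points per unit.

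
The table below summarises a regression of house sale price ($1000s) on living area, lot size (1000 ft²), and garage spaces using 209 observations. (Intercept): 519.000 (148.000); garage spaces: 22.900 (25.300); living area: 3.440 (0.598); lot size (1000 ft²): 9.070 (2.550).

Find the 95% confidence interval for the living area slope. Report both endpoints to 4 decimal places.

Read off: b = 3.440, SE = 0.598 for living area.
df = n − k − 1 = 209 − 3 − 1 = 205.
t* = t_{0.025, 205} = 1.971603.
Margin = t* × SE = 1.971603 × 0.598 = 1.179019.
CI: 3.440 ± 1.179019 → (2.2610, 4.6190).

(2.2610, 4.6190)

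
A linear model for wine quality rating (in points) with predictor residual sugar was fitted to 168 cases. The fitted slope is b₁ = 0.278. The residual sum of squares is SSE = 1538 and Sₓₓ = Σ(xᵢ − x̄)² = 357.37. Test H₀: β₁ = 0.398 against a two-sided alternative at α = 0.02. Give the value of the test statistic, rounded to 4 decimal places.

t = -0.7453

MSE = SSE/(n − 2) = 1538/166 = 9.26506.
SE(b₁) = √(MSE/Sₓₓ) = √(9.26506/357.37) = 0.161015.
t = (0.278 − 0.398) / 0.161015 = -0.7453.
df = n − 2 = 166.
Two-sided p ≈ 0.4572, which is ≥ 0.02, so fail to reject H₀.
The data are consistent with a true slope of 0.398 points per unit of residual sugar.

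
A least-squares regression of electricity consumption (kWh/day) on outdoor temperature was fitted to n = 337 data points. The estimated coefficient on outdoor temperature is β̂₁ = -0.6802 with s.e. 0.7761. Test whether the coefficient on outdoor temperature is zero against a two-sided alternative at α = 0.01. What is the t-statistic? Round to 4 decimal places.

t = -0.8764

H₀: β₁ = 0 vs H₁: β₁ ≠ 0.
t = (β̂₁ − β₁⁰)/SE = -0.6802 / 0.7761 = -0.8764.
df = n − 2 = 337 − 2 = 335.
Two-sided p ≈ 0.3814, which is ≥ 0.01, so fail to reject H₀.
The data do not give significant evidence of an association between outdoor temperature and electricity consumption.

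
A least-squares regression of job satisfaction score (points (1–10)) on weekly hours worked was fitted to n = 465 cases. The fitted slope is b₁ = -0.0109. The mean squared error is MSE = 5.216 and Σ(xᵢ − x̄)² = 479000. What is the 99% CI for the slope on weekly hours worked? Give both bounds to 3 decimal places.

SE(b₁) = √(MSE/Sₓₓ) = √(5.216/479000) = 0.0032999.
df = n − 2 = 463.
t* = t_{0.005, 463} = 2.58649.
Margin = t* × SE = 2.58649 × 0.0032999 = 0.00854.
CI: -0.0109 ± 0.00854 → (-0.019, -0.002).
With 99% confidence, each one-unit increase in weekly hours worked is associated with a change of between -0.019 and -0.002 points (1–10) in job satisfaction score.

(-0.019, -0.002)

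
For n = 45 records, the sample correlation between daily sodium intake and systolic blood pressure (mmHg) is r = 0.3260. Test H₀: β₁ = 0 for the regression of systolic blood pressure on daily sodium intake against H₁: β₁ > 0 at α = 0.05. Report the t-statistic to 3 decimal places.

t = r·√(n − 2)/√(1 − r²) = 0.3260·√43/√0.893724 = 2.261.
df = n − 2 = 43.
One-sided p ≈ 0.0144, which is < 0.05, so reject H₀.
There is evidence of a linear association between daily sodium intake and systolic blood pressure.

t = 2.261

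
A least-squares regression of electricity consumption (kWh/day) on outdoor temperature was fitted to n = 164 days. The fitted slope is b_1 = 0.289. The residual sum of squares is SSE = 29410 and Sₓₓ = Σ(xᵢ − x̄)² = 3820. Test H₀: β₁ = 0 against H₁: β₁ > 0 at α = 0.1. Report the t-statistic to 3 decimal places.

MSE = SSE/(n − 2) = 29410/162 = 181.543.
SE(b_1) = √(MSE/Sₓₓ) = √(181.543/3820) = 0.218001.
t = 0.289 / 0.218001 = 1.326.
df = n − 2 = 162.
One-sided p ≈ 0.0934, which is < 0.1, so reject H₀.
There is evidence that the true slope on outdoor temperature is positive.

t = 1.326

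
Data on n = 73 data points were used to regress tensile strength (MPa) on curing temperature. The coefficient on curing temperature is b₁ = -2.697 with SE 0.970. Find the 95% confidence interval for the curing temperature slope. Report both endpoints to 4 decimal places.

(-4.6311, -0.7629)

df = n − 2 = 73 − 2 = 71.
t* = t_{0.025, 71} = 1.993943.
Margin = t* × SE = 1.993943 × 0.970 = 1.934125.
CI: -2.697 ± 1.934125 → (-4.6311, -0.7629).
With 95% confidence, each one-unit increase in curing temperature is associated with a change of between -4.6311 and -0.7629 MPa in tensile strength.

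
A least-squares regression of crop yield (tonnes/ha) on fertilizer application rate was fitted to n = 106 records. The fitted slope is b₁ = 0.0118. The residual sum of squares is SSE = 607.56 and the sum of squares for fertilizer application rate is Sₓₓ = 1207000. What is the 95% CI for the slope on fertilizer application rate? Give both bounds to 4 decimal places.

(0.0074, 0.0162)

MSE = SSE/(n − 2) = 607.56/104 = 5.84192.
SE(b₁) = √(MSE/Sₓₓ) = √(5.84192/1207000) = 0.00220001.
df = n − 2 = 104.
t* = t_{0.025, 104} = 1.983038.
Margin = t* × SE = 1.983038 × 0.00220001 = 0.004363.
CI: 0.0118 ± 0.004363 → (0.0074, 0.0162).
With 95% confidence, each one-unit increase in fertilizer application rate is associated with a change of between 0.0074 and 0.0162 tonnes/ha in crop yield.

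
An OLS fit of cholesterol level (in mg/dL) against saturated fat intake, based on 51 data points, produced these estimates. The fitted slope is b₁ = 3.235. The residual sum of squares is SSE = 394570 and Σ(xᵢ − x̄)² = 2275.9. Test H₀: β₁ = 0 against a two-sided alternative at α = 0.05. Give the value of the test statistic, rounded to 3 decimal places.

t = 1.720

MSE = SSE/(n − 2) = 394570/49 = 8052.45.
SE(b₁) = √(MSE/Sₓₓ) = √(8052.45/2275.9) = 1.88099.
t = 3.235 / 1.88099 = 1.720.
df = n − 2 = 49.
Two-sided p ≈ 0.0918, which is ≥ 0.05, so fail to reject H₀.
The data do not give significant evidence of an association between saturated fat intake and cholesterol level.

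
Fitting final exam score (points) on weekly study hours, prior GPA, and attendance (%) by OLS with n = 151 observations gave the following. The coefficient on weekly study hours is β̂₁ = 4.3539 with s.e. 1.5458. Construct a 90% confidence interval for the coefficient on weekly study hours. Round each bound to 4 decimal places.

(1.7952, 6.9126)

df = n − k − 1 = 151 − 3 − 1 = 147.
t* = t_{0.05, 147} = 1.655285.
Margin = t* × SE = 1.655285 × 1.5458 = 2.558740.
CI: 4.3539 ± 2.558740 → (1.7952, 6.9126).
With 90% confidence, each one-unit increase in weekly study hours is associated with a change of between 1.7952 and 6.9126 points in final exam score, holding the other predictors fixed.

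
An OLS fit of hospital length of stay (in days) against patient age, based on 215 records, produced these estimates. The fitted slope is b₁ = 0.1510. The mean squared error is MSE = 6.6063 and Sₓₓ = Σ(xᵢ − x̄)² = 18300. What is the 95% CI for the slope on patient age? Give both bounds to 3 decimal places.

(0.114, 0.188)

SE(b₁) = √(MSE/Sₓₓ) = √(6.6063/18300) = 0.019.
df = n − 2 = 213.
t* = t_{0.025, 213} = 1.971164.
Margin = t* × SE = 1.971164 × 0.019 = 0.03745.
CI: 0.1510 ± 0.03745 → (0.114, 0.188).
With 95% confidence, each one-unit increase in patient age is associated with a change of between 0.114 and 0.188 days in hospital length of stay.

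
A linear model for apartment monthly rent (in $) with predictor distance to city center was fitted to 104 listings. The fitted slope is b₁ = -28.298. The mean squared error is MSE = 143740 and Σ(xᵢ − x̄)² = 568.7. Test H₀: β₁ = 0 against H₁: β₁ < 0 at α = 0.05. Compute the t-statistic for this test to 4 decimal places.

t = -1.7800

SE(b₁) = √(MSE/Sₓₓ) = √(143740/568.7) = 15.8982.
t = -28.298 / 15.8982 = -1.7800.
df = n − 2 = 102.
One-sided p ≈ 0.0390, which is < 0.05, so reject H₀.
There is evidence that the true slope on distance to city center is negative.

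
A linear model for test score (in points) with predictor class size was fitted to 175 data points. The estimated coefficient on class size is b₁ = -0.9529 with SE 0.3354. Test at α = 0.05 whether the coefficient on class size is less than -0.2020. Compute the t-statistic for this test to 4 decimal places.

t = -2.2388

H₀: β₁ = -0.2020 vs H₁: β₁ < -0.2020.
t = (b₁ − β₁⁰)/SE = (-0.9529 − (-0.2020)) / 0.3354 = -2.2388.
df = n − 2 = 175 − 2 = 173.
One-sided p ≈ 0.0132, which is < 0.05, so reject H₀.
There is evidence that the true slope on class size is below -0.2020 points per unit.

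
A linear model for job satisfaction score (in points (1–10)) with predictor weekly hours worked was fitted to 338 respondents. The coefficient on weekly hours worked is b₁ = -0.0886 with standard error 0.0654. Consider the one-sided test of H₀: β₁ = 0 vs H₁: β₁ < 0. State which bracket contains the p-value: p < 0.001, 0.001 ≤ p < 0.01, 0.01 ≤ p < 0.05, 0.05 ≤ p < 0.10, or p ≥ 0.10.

0.05 ≤ p < 0.10

t = -0.0886 / 0.0654 = -1.355.
df = n − 2 = 338 − 2 = 336.
One-sided p = P(T_{336} < t) ≈ 0.0882.
So 0.05 ≤ p < 0.10.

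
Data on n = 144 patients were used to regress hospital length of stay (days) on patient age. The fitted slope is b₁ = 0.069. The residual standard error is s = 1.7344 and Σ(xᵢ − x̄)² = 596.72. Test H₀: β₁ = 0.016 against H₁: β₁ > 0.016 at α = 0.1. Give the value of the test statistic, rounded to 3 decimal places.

SE(b₁) = s/√Sₓₓ = 1.7344/√596.72 = 0.0710009.
t = (0.069 − 0.016) / 0.0710009 = 0.746.
df = n − 2 = 142.
One-sided p ≈ 0.2283, which is ≥ 0.1, so fail to reject H₀.
The data do not give significant evidence that the true slope on patient age exceeds 0.016 days per unit.

t = 0.746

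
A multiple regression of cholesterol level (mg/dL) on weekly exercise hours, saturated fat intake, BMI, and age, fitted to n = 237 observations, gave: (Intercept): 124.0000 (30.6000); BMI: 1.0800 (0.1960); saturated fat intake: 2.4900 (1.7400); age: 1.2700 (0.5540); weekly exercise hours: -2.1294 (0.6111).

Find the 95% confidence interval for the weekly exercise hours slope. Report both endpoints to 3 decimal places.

(-3.333, -0.925)

Read off: b = -2.1294, SE = 0.6111 for weekly exercise hours.
df = n − k − 1 = 237 − 4 − 1 = 232.
t* = t_{0.025, 232} = 1.970242.
Margin = t* × SE = 1.970242 × 0.6111 = 1.20401.
CI: -2.1294 ± 1.20401 → (-3.333, -0.925).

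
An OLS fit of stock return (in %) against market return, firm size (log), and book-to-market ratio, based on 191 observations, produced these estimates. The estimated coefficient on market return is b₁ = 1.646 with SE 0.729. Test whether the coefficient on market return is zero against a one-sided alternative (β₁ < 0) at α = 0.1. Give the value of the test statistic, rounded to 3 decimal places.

H₀: β₁ = 0 vs H₁: β₁ < 0.
t = (b₁ − β₁⁰)/SE = 1.646 / 0.729 = 2.258.
df = n − k − 1 = 191 − 3 − 1 = 187.
One-sided p ≈ 0.9874, which is ≥ 0.1, so fail to reject H₀.
The data do not give significant evidence that the true slope on market return is negative, holding the other predictors fixed.

t = 2.258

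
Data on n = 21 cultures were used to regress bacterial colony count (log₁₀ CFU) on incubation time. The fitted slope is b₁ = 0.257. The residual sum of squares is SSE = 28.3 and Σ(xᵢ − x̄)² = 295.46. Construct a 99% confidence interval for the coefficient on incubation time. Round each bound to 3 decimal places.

MSE = SSE/(n − 2) = 28.3/19 = 1.48947.
SE(b₁) = √(MSE/Sₓₓ) = √(1.48947/295.46) = 0.0710014.
df = n − 2 = 19.
t* = t_{0.005, 19} = 2.860935.
Margin = t* × SE = 2.860935 × 0.0710014 = 0.20313.
CI: 0.257 ± 0.20313 → (0.054, 0.460).
With 99% confidence, each one-unit increase in incubation time is associated with a change of between 0.054 and 0.460 log₁₀ CFU in bacterial colony count.

(0.054, 0.460)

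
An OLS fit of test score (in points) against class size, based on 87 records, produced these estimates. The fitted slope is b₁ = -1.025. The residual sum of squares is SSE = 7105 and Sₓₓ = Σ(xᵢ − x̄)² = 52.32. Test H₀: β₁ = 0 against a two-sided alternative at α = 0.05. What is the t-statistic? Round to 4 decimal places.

t = -0.8109

MSE = SSE/(n − 2) = 7105/85 = 83.5882.
SE(b₁) = √(MSE/Sₓₓ) = √(83.5882/52.32) = 1.26398.
t = -1.025 / 1.26398 = -0.8109.
df = n − 2 = 85.
Two-sided p ≈ 0.4197, which is ≥ 0.05, so fail to reject H₀.
The data do not give significant evidence of an association between class size and test score.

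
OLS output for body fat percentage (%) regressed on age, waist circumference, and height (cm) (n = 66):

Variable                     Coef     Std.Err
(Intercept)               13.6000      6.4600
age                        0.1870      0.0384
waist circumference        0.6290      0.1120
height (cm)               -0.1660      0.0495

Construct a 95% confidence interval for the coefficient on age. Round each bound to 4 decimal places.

Read off: b = 0.1870, SE = 0.0384 for age.
df = n − k − 1 = 66 − 3 − 1 = 62.
t* = t_{0.025, 62} = 1.998972.
Margin = t* × SE = 1.998972 × 0.0384 = 0.076761.
CI: 0.1870 ± 0.076761 → (0.1102, 0.2638).

(0.1102, 0.2638)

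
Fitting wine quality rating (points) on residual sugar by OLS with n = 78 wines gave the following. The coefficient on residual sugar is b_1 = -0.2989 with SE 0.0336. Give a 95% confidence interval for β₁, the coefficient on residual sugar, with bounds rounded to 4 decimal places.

df = n − 2 = 78 − 2 = 76.
t* = t_{0.025, 76} = 1.991673.
Margin = t* × SE = 1.991673 × 0.0336 = 0.066920.
CI: -0.2989 ± 0.066920 → (-0.3658, -0.2320).
With 95% confidence, each one-unit increase in residual sugar is associated with a change of between -0.3658 and -0.2320 points in wine quality rating.

(-0.3658, -0.2320)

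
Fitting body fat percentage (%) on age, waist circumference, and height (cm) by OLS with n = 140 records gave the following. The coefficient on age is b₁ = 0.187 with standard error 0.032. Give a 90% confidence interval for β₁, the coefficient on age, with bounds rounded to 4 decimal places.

(0.1340, 0.2400)

df = n − k − 1 = 140 − 3 − 1 = 136.
t* = t_{0.05, 136} = 1.656135.
Margin = t* × SE = 1.656135 × 0.032 = 0.052996.
CI: 0.187 ± 0.052996 → (0.1340, 0.2400).
With 90% confidence, each one-unit increase in age is associated with a change of between 0.1340 and 0.2400 % in body fat percentage, holding the other predictors fixed.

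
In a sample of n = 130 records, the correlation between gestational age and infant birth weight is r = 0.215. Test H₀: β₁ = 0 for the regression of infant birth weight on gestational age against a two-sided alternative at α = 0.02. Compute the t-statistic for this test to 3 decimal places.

t = r·√(n − 2)/√(1 − r²) = 0.215·√128/√0.953775 = 2.491.
df = n − 2 = 128.
Two-sided p ≈ 0.0140, which is < 0.02, so reject H₀.
There is evidence of a linear association between gestational age and infant birth weight.

t = 2.491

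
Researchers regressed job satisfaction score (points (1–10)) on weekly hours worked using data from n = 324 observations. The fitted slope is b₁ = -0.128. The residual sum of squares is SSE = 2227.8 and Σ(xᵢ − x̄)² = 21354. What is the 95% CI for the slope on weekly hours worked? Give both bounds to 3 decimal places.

(-0.163, -0.093)

MSE = SSE/(n − 2) = 2227.8/322 = 6.91863.
SE(b₁) = √(MSE/Sₓₓ) = √(6.91863/21354) = 0.0179999.
df = n − 2 = 322.
t* = t_{0.025, 322} = 1.967359.
Margin = t* × SE = 1.967359 × 0.0179999 = 0.03541.
CI: -0.128 ± 0.03541 → (-0.163, -0.093).
With 95% confidence, each one-unit increase in weekly hours worked is associated with a change of between -0.163 and -0.093 points (1–10) in job satisfaction score.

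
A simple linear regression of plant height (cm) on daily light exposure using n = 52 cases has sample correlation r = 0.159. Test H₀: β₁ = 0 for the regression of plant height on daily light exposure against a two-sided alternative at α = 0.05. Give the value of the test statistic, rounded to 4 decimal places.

t = 1.1388

t = r·√(n − 2)/√(1 − r²) = 0.159·√50/√0.974719 = 1.1388.
df = n − 2 = 50.
Two-sided p ≈ 0.2602, which is ≥ 0.05, so fail to reject H₀.
The data do not give significant evidence of a linear association between daily light exposure and plant height.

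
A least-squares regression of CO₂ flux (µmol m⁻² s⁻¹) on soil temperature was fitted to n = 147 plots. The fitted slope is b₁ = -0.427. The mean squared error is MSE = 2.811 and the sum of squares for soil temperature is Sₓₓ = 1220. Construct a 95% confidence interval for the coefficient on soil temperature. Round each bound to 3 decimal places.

SE(b₁) = √(MSE/Sₓₓ) = √(2.811/1220) = 0.048001.
df = n − 2 = 145.
t* = t_{0.025, 145} = 1.97646.
Margin = t* × SE = 1.97646 × 0.048001 = 0.09487.
CI: -0.427 ± 0.09487 → (-0.522, -0.332).
With 95% confidence, each one-unit increase in soil temperature is associated with a change of between -0.522 and -0.332 µmol m⁻² s⁻¹ in CO₂ flux.

(-0.522, -0.332)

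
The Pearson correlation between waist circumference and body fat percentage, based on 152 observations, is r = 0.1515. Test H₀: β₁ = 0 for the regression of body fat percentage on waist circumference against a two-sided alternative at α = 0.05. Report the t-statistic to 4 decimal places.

t = r·√(n − 2)/√(1 − r²) = 0.1515·√150/√0.977048 = 1.8772.
df = n − 2 = 150.
Two-sided p ≈ 0.0624, which is ≥ 0.05, so fail to reject H₀.
The data do not give significant evidence of a linear association between waist circumference and body fat percentage.

t = 1.8772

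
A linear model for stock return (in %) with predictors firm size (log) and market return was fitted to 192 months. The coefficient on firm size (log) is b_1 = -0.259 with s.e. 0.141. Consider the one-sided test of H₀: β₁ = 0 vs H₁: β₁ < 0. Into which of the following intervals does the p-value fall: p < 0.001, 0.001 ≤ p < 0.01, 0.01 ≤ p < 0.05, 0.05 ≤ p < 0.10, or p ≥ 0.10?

t = -0.259 / 0.141 = -1.837.
df = n − k − 1 = 192 − 2 − 1 = 189.
One-sided p = P(T_{189} < t) ≈ 0.0339.
So 0.01 ≤ p < 0.05.

0.01 ≤ p < 0.05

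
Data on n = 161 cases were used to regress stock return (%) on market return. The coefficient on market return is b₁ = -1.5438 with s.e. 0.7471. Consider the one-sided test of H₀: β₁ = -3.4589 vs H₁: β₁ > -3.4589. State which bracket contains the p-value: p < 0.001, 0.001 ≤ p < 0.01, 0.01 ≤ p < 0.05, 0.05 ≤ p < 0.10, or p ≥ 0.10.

t = (-1.5438 − (-3.4589)) / 0.7471 = 2.563.
df = n − 2 = 161 − 2 = 159.
One-sided p = P(T_{159} > t) ≈ 0.0056.
So 0.001 ≤ p < 0.01.

0.001 ≤ p < 0.01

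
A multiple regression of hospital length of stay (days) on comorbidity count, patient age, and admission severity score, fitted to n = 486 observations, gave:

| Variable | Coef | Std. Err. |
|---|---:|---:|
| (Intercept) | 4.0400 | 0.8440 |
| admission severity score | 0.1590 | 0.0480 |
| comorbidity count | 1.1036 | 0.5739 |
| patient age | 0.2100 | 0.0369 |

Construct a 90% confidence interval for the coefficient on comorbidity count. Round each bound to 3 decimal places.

Read off: b = 1.1036, SE = 0.5739 for comorbidity count.
df = n − k − 1 = 486 − 3 − 1 = 482.
t* = t_{0.05, 482} = 1.648021.
Margin = t* × SE = 1.648021 × 0.5739 = 0.94580.
CI: 1.1036 ± 0.94580 → (0.158, 2.049).

(0.158, 2.049)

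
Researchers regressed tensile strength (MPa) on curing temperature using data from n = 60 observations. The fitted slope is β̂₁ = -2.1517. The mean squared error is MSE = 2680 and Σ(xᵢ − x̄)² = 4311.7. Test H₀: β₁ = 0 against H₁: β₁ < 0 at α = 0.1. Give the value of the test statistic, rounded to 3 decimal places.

SE(β̂₁) = √(MSE/Sₓₓ) = √(2680/4311.7) = 0.788394.
t = -2.1517 / 0.788394 = -2.729.
df = n − 2 = 58.
One-sided p ≈ 0.0042, which is < 0.1, so reject H₀.
There is evidence that the true slope on curing temperature is negative.

t = -2.729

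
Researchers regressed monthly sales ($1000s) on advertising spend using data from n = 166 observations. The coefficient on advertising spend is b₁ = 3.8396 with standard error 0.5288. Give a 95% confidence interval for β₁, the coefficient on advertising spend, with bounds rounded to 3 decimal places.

(2.795, 4.884)

df = n − 2 = 166 − 2 = 164.
t* = t_{0.025, 164} = 1.974535.
Margin = t* × SE = 1.974535 × 0.5288 = 1.04413.
CI: 3.8396 ± 1.04413 → (2.795, 4.884).
With 95% confidence, each one-unit increase in advertising spend is associated with a change of between 2.795 and 4.884 $1000s in monthly sales.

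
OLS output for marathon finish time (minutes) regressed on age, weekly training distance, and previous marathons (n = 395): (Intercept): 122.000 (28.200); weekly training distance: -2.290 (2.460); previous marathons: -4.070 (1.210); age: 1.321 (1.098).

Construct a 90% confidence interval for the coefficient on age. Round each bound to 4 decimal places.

(-0.4893, 3.1313)

Read off: b = 1.321, SE = 1.098 for age.
df = n − k − 1 = 395 − 3 − 1 = 391.
t* = t_{0.05, 391} = 1.64876.
Margin = t* × SE = 1.64876 × 1.098 = 1.810339.
CI: 1.321 ± 1.810339 → (-0.4893, 3.1313).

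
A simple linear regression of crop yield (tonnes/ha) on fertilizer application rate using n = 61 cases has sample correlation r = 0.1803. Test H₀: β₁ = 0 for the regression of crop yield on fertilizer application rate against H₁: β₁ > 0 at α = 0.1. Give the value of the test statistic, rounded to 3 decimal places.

t = r·√(n − 2)/√(1 − r²) = 0.1803·√59/√0.967492 = 1.408.
df = n − 2 = 59.
One-sided p ≈ 0.0822, which is < 0.1, so reject H₀.
There is evidence of a linear association between fertilizer application rate and crop yield.

t = 1.408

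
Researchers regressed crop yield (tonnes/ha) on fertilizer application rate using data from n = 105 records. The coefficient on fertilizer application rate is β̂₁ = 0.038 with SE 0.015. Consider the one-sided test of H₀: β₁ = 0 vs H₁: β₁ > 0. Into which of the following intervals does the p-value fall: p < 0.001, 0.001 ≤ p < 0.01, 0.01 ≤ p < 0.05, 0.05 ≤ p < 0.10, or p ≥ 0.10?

0.001 ≤ p < 0.01

t = 0.038 / 0.015 = 2.533.
df = n − 2 = 105 − 2 = 103.
One-sided p = P(T_{103} > t) ≈ 0.0064.
So 0.001 ≤ p < 0.01.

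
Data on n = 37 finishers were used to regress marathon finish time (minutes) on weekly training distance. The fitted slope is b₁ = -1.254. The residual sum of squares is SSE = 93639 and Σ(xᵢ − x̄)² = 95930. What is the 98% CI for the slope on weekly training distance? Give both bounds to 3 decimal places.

(-1.661, -0.847)

MSE = SSE/(n − 2) = 93639/35 = 2675.4.
SE(b₁) = √(MSE/Sₓₓ) = √(2675.4/95930) = 0.167.
df = n − 2 = 35.
t* = t_{0.01, 35} = 2.437723.
Margin = t* × SE = 2.437723 × 0.167 = 0.40710.
CI: -1.254 ± 0.40710 → (-1.661, -0.847).
With 98% confidence, each one-unit increase in weekly training distance is associated with a change of between -1.661 and -0.847 minutes in marathon finish time.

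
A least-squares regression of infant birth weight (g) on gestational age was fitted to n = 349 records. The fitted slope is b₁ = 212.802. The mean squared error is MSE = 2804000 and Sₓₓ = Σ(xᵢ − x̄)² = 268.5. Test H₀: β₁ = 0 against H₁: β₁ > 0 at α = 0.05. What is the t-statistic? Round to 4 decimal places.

SE(b₁) = √(MSE/Sₓₓ) = √(2.804e+06/268.5) = 102.192.
t = 212.802 / 102.192 = 2.0824.
df = n − 2 = 347.
One-sided p ≈ 0.0190, which is < 0.05, so reject H₀.
There is evidence that the true slope on gestational age is positive.

t = 2.0824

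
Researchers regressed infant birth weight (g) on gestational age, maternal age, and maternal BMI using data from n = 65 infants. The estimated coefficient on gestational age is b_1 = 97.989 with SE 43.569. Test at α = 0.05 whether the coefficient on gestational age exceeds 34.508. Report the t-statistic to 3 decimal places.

H₀: β₁ = 34.508 vs H₁: β₁ > 34.508.
t = (b_1 − β₁⁰)/SE = (97.989 − 34.508) / 43.569 = 1.457.
df = n − k − 1 = 65 − 3 − 1 = 61.
One-sided p ≈ 0.0751, which is ≥ 0.05, so fail to reject H₀.
The data do not give significant evidence that the true slope on gestational age exceeds 34.508 g per unit, holding the other predictors fixed.

t = 1.457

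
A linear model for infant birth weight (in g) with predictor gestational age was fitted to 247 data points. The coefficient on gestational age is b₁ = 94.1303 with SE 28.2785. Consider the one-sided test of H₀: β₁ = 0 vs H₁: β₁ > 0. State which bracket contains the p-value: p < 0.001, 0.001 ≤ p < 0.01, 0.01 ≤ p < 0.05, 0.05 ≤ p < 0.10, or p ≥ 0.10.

p < 0.001

t = 94.1303 / 28.2785 = 3.329.
df = n − 2 = 247 − 2 = 245.
One-sided p = P(T_{245} > t) ≈ 0.0005.
So p < 0.001.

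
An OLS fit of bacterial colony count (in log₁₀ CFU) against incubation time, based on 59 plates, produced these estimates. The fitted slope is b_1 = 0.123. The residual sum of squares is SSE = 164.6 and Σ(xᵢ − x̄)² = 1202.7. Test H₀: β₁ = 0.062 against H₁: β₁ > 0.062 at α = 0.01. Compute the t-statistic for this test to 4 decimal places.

t = 1.2449

MSE = SSE/(n − 2) = 164.6/57 = 2.88772.
SE(b_1) = √(MSE/Sₓₓ) = √(2.88772/1202.7) = 0.0490003.
t = (0.123 − 0.062) / 0.0490003 = 1.2449.
df = n − 2 = 57.
One-sided p ≈ 0.1091, which is ≥ 0.01, so fail to reject H₀.
The data do not give significant evidence that the true slope on incubation time exceeds 0.062 log₁₀ CFU per unit.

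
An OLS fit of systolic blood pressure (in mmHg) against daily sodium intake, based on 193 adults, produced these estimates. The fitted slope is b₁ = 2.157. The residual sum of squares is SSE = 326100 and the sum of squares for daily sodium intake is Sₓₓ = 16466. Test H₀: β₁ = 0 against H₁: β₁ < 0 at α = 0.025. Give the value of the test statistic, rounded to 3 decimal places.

MSE = SSE/(n − 2) = 326100/191 = 1707.33.
SE(b₁) = √(MSE/Sₓₓ) = √(1707.33/16466) = 0.322007.
t = 2.157 / 0.322007 = 6.699.
df = n − 2 = 191.
One-sided p ≈ 1.0000, which is ≥ 0.025, so fail to reject H₀.
The data do not give significant evidence that the true slope on daily sodium intake is negative.

t = 6.699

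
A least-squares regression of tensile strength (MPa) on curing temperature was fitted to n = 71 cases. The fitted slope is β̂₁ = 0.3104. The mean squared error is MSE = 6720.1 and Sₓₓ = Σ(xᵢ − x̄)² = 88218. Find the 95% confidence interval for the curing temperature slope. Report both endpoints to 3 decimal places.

SE(β̂₁) = √(MSE/Sₓₓ) = √(6720.1/88218) = 0.276.
df = n − 2 = 69.
t* = t_{0.025, 69} = 1.994945.
Margin = t* × SE = 1.994945 × 0.276 = 0.55061.
CI: 0.3104 ± 0.55061 → (-0.240, 0.861).
With 95% confidence, each one-unit increase in curing temperature is associated with a change of between -0.240 and 0.861 MPa in tensile strength.

(-0.240, 0.861)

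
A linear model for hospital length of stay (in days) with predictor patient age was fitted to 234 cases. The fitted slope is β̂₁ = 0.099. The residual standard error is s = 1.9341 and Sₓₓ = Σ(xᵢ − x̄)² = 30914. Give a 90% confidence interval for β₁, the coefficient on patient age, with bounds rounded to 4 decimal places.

(0.0808, 0.1172)

SE(β̂₁) = s/√Sₓₓ = 1.9341/√30914 = 0.0110002.
df = n − 2 = 232.
t* = t_{0.05, 232} = 1.651448.
Margin = t* × SE = 1.651448 × 0.0110002 = 0.018166.
CI: 0.099 ± 0.018166 → (0.0808, 0.1172).
With 90% confidence, each one-unit increase in patient age is associated with a change of between 0.0808 and 0.1172 days in hospital length of stay.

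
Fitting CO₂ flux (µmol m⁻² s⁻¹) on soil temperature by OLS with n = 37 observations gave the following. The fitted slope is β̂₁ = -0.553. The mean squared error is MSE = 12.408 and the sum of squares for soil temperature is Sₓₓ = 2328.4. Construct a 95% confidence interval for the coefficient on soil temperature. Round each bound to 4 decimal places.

SE(β̂₁) = √(MSE/Sₓₓ) = √(12.408/2328.4) = 0.0729999.
df = n − 2 = 35.
t* = t_{0.025, 35} = 2.030108.
Margin = t* × SE = 2.030108 × 0.0729999 = 0.148198.
CI: -0.553 ± 0.148198 → (-0.7012, -0.4048).
With 95% confidence, each one-unit increase in soil temperature is associated with a change of between -0.7012 and -0.4048 µmol m⁻² s⁻¹ in CO₂ flux.

(-0.7012, -0.4048)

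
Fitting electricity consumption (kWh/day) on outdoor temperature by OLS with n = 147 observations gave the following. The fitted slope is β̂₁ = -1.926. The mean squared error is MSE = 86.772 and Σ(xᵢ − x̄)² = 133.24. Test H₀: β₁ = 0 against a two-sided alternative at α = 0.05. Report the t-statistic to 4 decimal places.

SE(β̂₁) = √(MSE/Sₓₓ) = √(86.772/133.24) = 0.806998.
t = -1.926 / 0.806998 = -2.3866.
df = n − 2 = 145.
Two-sided p ≈ 0.0183, which is < 0.05, so reject H₀.
There is evidence that outdoor temperature is associated with electricity consumption.

t = -2.3866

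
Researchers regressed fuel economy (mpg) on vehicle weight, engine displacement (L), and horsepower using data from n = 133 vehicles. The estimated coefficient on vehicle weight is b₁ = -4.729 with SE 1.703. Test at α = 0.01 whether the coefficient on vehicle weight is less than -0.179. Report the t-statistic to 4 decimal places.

H₀: β₁ = -0.179 vs H₁: β₁ < -0.179.
t = (b₁ − β₁⁰)/SE = (-4.729 − (-0.179)) / 1.703 = -2.6718.
df = n − k − 1 = 133 − 3 − 1 = 129.
One-sided p ≈ 0.0043, which is < 0.01, so reject H₀.
There is evidence that the true slope on vehicle weight is below -0.179 mpg per unit, holding the other predictors fixed.

t = -2.6718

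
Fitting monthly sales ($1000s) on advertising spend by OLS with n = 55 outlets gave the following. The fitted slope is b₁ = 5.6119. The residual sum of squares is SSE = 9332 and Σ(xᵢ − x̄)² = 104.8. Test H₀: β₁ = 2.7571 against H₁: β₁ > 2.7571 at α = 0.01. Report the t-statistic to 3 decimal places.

MSE = SSE/(n − 2) = 9332/53 = 176.075.
SE(b₁) = √(MSE/Sₓₓ) = √(176.075/104.8) = 1.29619.
t = (5.6119 − 2.7571) / 1.29619 = 2.202.
df = n − 2 = 53.
One-sided p ≈ 0.0160, which is ≥ 0.01, so fail to reject H₀.
The data do not give significant evidence that the true slope on advertising spend exceeds 2.7571 $1000s per unit.

t = 2.202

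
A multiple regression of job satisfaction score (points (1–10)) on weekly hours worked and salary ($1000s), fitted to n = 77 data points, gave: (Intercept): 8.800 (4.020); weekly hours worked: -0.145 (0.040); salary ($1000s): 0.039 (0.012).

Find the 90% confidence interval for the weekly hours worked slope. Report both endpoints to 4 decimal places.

Read off: b = -0.145, SE = 0.040 for weekly hours worked.
df = n − k − 1 = 77 − 2 − 1 = 74.
t* = t_{0.05, 74} = 1.665707.
Margin = t* × SE = 1.665707 × 0.040 = 0.066628.
CI: -0.145 ± 0.066628 → (-0.2116, -0.0784).

(-0.2116, -0.0784)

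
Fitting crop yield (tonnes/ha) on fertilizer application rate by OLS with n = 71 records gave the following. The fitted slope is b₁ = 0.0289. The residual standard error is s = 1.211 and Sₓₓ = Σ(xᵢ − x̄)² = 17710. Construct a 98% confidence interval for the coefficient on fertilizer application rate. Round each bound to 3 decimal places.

SE(b₁) = s/√Sₓₓ = 1.211/√17710 = 0.00909986.
df = n − 2 = 69.
t* = t_{0.01, 69} = 2.381615.
Margin = t* × SE = 2.381615 × 0.00909986 = 0.02167.
CI: 0.0289 ± 0.02167 → (0.007, 0.051).
With 98% confidence, each one-unit increase in fertilizer application rate is associated with a change of between 0.007 and 0.051 tonnes/ha in crop yield.

(0.007, 0.051)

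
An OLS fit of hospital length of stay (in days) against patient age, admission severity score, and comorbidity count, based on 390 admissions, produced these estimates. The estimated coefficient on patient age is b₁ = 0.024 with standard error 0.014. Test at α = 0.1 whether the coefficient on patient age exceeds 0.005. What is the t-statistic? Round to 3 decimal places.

H₀: β₁ = 0.005 vs H₁: β₁ > 0.005.
t = (b₁ − β₁⁰)/SE = (0.024 − 0.005) / 0.014 = 1.357.
df = n − k − 1 = 390 − 3 − 1 = 386.
One-sided p ≈ 0.0878, which is < 0.1, so reject H₀.
There is evidence that the true slope on patient age exceeds 0.005 days per unit, holding the other predictors fixed.

t = 1.357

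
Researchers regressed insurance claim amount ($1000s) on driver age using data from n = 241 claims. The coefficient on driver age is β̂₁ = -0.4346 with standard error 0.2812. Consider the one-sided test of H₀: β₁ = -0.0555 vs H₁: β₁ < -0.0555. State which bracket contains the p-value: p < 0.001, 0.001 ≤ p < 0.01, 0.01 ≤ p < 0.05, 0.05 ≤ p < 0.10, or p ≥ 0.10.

t = (-0.4346 − (-0.0555)) / 0.2812 = -1.348.
df = n − 2 = 241 − 2 = 239.
One-sided p = P(T_{239} < t) ≈ 0.0894.
So 0.05 ≤ p < 0.10.

0.05 ≤ p < 0.10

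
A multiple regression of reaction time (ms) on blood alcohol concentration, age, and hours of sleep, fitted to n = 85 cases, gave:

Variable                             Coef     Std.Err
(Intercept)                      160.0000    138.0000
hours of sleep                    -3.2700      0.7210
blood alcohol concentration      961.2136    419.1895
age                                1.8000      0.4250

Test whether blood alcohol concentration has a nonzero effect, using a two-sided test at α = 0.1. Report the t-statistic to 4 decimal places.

t = 2.2930

Read off: b = 961.2136, SE = 419.1895 for blood alcohol concentration.
H₀: β₁ = 0 vs H₁: β₁ ≠ 0.
t = 961.2136 / 419.1895 = 2.2930.
df = n − k − 1 = 85 − 3 − 1 = 81.
Two-sided p ≈ 0.0244, which is < 0.1, so reject H₀.
There is evidence that blood alcohol concentration is associated with reaction time, holding the other predictors fixed.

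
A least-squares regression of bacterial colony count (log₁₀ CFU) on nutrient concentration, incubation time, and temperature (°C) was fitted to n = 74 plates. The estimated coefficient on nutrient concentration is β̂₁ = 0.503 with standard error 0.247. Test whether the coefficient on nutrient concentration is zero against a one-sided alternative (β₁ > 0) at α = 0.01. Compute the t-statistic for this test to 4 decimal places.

t = 2.0364

H₀: β₁ = 0 vs H₁: β₁ > 0.
t = (β̂₁ − β₁⁰)/SE = 0.503 / 0.247 = 2.0364.
df = n − k − 1 = 74 − 3 − 1 = 70.
One-sided p ≈ 0.0227, which is ≥ 0.01, so fail to reject H₀.
The data do not give significant evidence that the true slope on nutrient concentration is positive, holding the other predictors fixed.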